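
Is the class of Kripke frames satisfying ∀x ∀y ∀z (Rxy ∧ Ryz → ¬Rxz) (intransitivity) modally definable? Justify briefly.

Not definable by any modal formula

Any modally definable frame class is closed under surjective bounded morphisms.
The 5-cycle (worlds w0,w1,w2,w3,w4 with w0→w1→w2→w3→w4→w0) is intransitive. Mapping every world to a single reflexive point • is a surjective bounded morphism; the reflexive point is not intransitive (R••∧R•• but R••).
So no modal formula (or set of formulas) defines exactly the intransitive frames.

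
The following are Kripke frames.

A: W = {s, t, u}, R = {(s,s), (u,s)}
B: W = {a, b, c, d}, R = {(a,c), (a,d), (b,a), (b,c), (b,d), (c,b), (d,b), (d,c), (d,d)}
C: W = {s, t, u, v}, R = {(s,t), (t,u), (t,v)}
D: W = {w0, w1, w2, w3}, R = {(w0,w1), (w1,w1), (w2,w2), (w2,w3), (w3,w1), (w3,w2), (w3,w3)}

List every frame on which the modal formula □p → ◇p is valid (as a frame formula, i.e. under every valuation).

B, D

Frame correspondent (Sahlqvist): ∀x ∃y Rxy — i.e. seriality.
A: fails — world t has no successor.
B: ✓.
C: fails — world u has no successor.
D: ✓.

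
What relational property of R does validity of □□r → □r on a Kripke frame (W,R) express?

Suppose □□r→□r is valid. Take Rxy and set V(r)={w : xR²w}. Then □□r at x, so □r at x, so r at y, i.e. ∃z(Rxz∧Rzy).
Conversely, on a frame with density the schema holds at every world under every valuation.
Frame condition: ∀x ∀y (Rxy → ∃z (Rxz ∧ Rzy)).

density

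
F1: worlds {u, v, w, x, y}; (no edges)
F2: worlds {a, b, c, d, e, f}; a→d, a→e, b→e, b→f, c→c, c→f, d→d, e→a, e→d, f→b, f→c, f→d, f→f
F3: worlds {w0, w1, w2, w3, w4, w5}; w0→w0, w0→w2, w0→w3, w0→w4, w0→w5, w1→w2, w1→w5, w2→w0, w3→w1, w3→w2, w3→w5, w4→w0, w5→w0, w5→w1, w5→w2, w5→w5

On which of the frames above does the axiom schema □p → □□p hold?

F1

Frame correspondent (Sahlqvist): ∀x ∀y ∀z (Rxy ∧ Ryz → Rxz) — i.e. transitivity.
F1: holds.
F2: fails — Rcf and Rfd but not Rcd.
F3: fails — Rw1w5 and Rw5w0 but not Rw1w0.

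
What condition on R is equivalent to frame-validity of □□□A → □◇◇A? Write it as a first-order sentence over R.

∀x ∀z (xRz → ∃w (xR³w ∧ zR²w))

This is a Sahlqvist (Geach-type) schema ◇^0□^3A → □^1◇^2A.
First-order correspondent: ∀x ∀z (xRz → ∃w (xR³w ∧ zR²w)).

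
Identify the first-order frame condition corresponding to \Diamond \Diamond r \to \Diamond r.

transitivity: \forall x \forall y \forall z (Rxy \wedge Ryz \to Rxz)

Replacing r by ¬r and contraposing gives the equivalent schema □r → □□r.
Suppose □r→□□r is valid. Take Rxy, Ryz and set V(r)={w : Rxw}. Then □r at x, so □□r at x, so □r at y, so r at z, i.e. Rxz.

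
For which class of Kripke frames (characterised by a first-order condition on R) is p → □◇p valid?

Suppose p→□◇p is valid. Take Rxy and set V(p)={x}. Then p at x, so □◇p at x, so ◇p at y, so some z with Ryz has p; z=x, i.e. Ryx.
The converse is a direct semantic check.
Frame condition: ∀x ∀y (Rxy → Ryx).

Symmetry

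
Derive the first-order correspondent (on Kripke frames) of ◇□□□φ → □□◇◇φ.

This is a Sahlqvist (Geach-type) schema ◇^1□^3φ → □^2◇^2φ.
Minimal-valuation argument: fix x; take any y with xR^1y and any z with xR^2z. Set V(φ) to the set of worlds R-reachable from y in exactly 3 steps. Then □^3φ holds at y, so the antecedent holds at x; validity forces ◇^2φ at z, giving a w with zR^2w and yR^3w.
First-order correspondent: ∀x ∀y ∀z ((xRy ∧ xR²z) → ∃w (yR³w ∧ zR²w)).

∀x ∀y ∀z ((xRy ∧ xR²z) → ∃w (yR³w ∧ zR²w))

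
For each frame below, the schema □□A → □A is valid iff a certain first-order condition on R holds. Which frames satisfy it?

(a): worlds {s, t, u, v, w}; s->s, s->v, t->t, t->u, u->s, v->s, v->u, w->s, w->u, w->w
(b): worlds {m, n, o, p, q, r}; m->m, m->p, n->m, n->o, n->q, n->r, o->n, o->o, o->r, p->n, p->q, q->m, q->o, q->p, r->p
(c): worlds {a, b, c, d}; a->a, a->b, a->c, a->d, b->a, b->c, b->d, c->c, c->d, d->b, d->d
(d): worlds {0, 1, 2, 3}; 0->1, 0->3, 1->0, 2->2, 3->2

(c)

This is the axiom for density; its first-order frame correspondent is ∀x ∀y (Rxy → ∃z (Rxz ∧ Rzy)).
(a): fails — Rvu but no z with Rvz and Rzu.
(b): fails — Rpn but no z with Rpz and Rzn.
(c): ✓.
(d): fails — R10 but no z with R1z and Rz0.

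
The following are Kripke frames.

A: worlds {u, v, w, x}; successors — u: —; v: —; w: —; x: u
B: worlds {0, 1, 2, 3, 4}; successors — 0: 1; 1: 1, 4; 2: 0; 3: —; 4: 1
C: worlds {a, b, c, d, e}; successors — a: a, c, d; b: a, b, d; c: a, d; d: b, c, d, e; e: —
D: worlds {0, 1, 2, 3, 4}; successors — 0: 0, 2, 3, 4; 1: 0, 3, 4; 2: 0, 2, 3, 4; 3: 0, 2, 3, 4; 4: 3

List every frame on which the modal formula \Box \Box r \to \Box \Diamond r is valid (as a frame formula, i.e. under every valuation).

B, D

Frame correspondent (Sahlqvist): \forall x \forall z (xRz \to \exists w (x R^2 w \wedge zRw)) — i.e. a generalized confluence (Geach) condition.
A: fails — xRu but no t with xR²t and uRt.
B: condition met.
C: fails — dRe but no w with dR²w and eRw.
D: condition met.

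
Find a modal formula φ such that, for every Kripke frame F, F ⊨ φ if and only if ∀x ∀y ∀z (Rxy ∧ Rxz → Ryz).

◇q → □◇q

This is the Euclidean property; the standard corresponding axiom is 5: ◇q → □◇q.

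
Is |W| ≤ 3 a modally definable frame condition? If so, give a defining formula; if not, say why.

Modal frame validity is preserved under disjoint unions.
Any modal formula valid on each of 4 disjoint one-world frames is valid on their disjoint union (validity is preserved under disjoint unions). Each one-world frame has |W|=1≤3, but the union has |W|=4.
So the class is not modally definable.

No — not modally definable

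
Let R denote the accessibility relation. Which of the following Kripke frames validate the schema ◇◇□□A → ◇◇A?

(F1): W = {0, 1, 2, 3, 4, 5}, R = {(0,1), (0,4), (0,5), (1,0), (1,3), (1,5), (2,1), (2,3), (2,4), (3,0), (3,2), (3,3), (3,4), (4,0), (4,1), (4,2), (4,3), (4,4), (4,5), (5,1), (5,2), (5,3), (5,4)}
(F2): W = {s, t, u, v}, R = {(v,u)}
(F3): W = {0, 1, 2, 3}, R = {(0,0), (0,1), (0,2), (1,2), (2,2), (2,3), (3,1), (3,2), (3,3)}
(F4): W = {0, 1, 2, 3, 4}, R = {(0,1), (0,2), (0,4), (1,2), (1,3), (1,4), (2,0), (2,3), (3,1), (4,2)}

(F1), (F2), (F3)

The schema corresponds to a generalized confluence (Geach) condition: ∀x ∀y (xR²y → ∃w (yR²w ∧ xR²w)).
(F1): ✓.
(F2): ✓.
(F3): ✓.
(F4): fails — 2R²4 but no w with 4R²w and 2R²w.
Valid on: (F1), (F2), (F3).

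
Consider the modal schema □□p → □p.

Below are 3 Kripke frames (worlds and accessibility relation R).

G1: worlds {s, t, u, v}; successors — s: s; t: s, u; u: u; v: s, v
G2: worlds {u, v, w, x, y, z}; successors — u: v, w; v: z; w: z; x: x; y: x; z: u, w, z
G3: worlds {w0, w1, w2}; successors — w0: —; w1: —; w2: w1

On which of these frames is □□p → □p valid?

G1

This is the axiom for density; its first-order frame correspondent is ∀x ∀y (Rxy → ∃z (Rxz ∧ Rzy)).
G1: ✓.
G2: fails — Ruv but no t with Rut and Rtv.
G3: fails — Rw2w1 but no z with Rw2z and Rzw1.
Valid on: G1.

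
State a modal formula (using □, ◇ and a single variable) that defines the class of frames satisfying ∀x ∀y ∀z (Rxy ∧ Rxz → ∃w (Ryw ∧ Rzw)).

◇□s → □◇s

The condition is convergence. The .2 schema ◇□s → □◇s defines it.
Suppose ◇□s→□◇s is valid. Take Rxy, Rxz and set V(s)={w : Ryw}. Then □s at y so ◇□s at x, so □◇s at x, so ◇s at z, giving w with Rzw and Ryw.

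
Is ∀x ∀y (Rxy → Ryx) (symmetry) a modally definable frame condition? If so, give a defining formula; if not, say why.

Yes — defined by q → □◇q

This is a Sahlqvist condition; the B axiom q → □◇q defines it.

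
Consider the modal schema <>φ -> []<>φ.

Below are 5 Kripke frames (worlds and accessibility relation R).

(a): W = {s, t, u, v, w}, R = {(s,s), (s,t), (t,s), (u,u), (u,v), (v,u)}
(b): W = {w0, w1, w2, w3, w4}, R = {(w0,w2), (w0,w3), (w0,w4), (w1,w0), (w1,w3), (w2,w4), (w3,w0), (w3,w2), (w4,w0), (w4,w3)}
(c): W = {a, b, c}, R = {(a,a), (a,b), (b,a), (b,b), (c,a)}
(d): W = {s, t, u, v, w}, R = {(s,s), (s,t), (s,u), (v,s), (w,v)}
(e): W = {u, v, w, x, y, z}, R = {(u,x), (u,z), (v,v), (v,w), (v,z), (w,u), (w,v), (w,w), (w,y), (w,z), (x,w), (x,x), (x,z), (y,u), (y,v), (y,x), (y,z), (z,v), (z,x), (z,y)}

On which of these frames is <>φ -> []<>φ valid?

(c)

This is the axiom for the Euclidean property; its first-order frame correspondent is forall x forall y forall z (Rxy & Rxz -> Ryz).
(a): fails — Rst and Rst but not Rtt.
(b): fails — Rw0w4 and Rw0w4 but not Rw4w4.
(c): ✓.
(d): fails — Rsu and Rsu but not Ruu.
(e): fails — Ruz and Ruz but not Rzz.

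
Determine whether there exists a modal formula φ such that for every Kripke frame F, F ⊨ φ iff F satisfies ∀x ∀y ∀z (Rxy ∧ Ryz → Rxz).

The condition is transitivity. A defining modal formula is □r → □□r.

Yes — defined by □r → □□r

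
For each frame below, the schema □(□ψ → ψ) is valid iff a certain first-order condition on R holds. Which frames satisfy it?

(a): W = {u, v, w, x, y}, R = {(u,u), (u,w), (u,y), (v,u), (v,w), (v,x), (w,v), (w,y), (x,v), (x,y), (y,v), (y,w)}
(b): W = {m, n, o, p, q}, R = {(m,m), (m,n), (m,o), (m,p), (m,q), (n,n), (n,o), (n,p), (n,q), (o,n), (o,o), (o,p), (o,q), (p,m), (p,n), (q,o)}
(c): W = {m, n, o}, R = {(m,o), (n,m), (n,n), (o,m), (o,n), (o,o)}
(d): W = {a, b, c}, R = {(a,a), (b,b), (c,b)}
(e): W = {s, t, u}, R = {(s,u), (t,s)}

Frame correspondent (Sahlqvist): ∀x ∀y (Rxy → Ryy) — i.e. shift-reflexivity.
(a): fails — Ruw but not Rww.
(b): fails — Rop but not Rpp.
(c): fails — Rom but not Rmm.
(d): ✓.
(e): fails — Rsu but not Ruu.

(d)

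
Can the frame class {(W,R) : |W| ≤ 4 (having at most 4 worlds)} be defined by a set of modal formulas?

Modal frame validity is preserved under disjoint unions.
Any modal formula valid on each of 5 disjoint one-world frames is valid on their disjoint union (validity is preserved under disjoint unions). Each one-world frame has |W|=1≤4, but the union has |W|=5.
So the class is not modally definable.

Not definable by any modal formula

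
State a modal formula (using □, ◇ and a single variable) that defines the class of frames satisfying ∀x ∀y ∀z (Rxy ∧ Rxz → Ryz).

The condition is the Euclidean property. The 5 schema ◇s → □◇s defines it.
Suppose ◇s→□◇s is valid. Take Rxy, Rxz and set V(s)={y}. Then ◇s at x, so □◇s at x, so ◇s at z, so some w with Rzw has s; w=y, i.e. Rzy. By symmetry of the argument, Ryz.

◇s → □◇s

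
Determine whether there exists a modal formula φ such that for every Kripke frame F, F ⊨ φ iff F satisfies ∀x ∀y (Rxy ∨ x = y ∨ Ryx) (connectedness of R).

Not modally definable

Any modally definable frame class is closed under disjoint unions.
Take 3 disjoint single-world reflexive frames: each is trivially connected, but their disjoint union has 3 worlds with no edge between distinct components, so it is not connected.
So the class is not modally definable.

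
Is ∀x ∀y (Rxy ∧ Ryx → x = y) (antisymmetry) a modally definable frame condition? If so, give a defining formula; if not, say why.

Any modally definable frame class is closed under surjective bounded morphisms.
The 4-cycle (worlds w0,w1,w2,w3 with w0→w1→w2→w3→w0) is antisymmetric. Sending even-indexed worlds to a and odd-indexed worlds to b is a surjective bounded morphism onto the two-world frame with a↔b, which is not antisymmetric.
So the class is not modally definable.

No — not modally definable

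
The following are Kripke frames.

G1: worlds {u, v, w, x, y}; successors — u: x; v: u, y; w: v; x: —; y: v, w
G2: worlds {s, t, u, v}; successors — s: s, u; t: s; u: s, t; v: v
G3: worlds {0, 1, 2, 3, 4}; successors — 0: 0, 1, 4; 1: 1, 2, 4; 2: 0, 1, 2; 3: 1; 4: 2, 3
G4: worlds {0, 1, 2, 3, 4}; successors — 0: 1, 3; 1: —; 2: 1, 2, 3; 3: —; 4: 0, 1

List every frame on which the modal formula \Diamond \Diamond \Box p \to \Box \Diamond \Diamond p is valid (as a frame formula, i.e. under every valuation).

G2, G3

This is the axiom for a generalized confluence (Geach) condition; its first-order frame correspondent is \forall x \forall y \forall z ((x R^2 y \wedge xRz) \to \exists w (yRw \wedge z R^2 w)).
G1: fails — vR²v, vRu but no t with vRt and uR²t.
G2: condition met.
G3: condition met.
G4: fails — 2R²1, 2R1 but no w with 1Rw and 1R²w.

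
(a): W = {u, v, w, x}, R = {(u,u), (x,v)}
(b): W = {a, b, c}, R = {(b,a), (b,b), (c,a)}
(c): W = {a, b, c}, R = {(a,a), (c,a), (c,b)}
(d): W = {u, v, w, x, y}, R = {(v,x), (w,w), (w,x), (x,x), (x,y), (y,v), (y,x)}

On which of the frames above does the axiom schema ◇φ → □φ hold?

This is the axiom for partial functionality; its first-order frame correspondent is ∀x ∀y ∀z (Rxy ∧ Rxz → y = z).
(a): holds.
(b): fails — b sees both a and b.
(c): fails — c sees both a and b.
(d): fails — w sees both w and x.

(a)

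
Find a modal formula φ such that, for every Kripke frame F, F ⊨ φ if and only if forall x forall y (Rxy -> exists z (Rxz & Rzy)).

□□q → □q

This is density; the standard corresponding axiom is C4: □□q → □q.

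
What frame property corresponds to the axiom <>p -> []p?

Partial functionality

Suppose ◇p→□p is valid. Take Rxy, Rxz and set V(p)={y}. Then ◇p at x, so □p at x, so p at z, i.e. z=y.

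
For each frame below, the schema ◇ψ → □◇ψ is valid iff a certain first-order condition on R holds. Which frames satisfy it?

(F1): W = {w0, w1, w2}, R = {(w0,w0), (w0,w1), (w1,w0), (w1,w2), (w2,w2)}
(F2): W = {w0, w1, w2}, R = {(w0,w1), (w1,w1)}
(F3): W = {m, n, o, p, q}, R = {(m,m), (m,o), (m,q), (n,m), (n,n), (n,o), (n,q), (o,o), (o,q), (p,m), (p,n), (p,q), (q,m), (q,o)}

(F2)

This is the axiom for the Euclidean property; its first-order frame correspondent is ∀x ∀y ∀z (Rxy ∧ Rxz → Ryz).
(F1): fails — Rw0w1 and Rw0w1 but not Rw1w1.
(F2): holds.
(F3): fails — Rmo and Rmm but not Rom.
Valid on: (F2).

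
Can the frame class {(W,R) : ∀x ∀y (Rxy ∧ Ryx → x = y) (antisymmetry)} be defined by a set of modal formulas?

Not modally definable

Modal frame validity is preserved under surjective bounded morphisms.
The 4-cycle (worlds a,b,c,d with a→b→c→d→a) is antisymmetric. Sending even-indexed worlds to s and odd-indexed worlds to t is a surjective bounded morphism onto the two-world frame with s↔t, which is not antisymmetric.
So no modal formula (or set of formulas) defines exactly the antisymmetric frames.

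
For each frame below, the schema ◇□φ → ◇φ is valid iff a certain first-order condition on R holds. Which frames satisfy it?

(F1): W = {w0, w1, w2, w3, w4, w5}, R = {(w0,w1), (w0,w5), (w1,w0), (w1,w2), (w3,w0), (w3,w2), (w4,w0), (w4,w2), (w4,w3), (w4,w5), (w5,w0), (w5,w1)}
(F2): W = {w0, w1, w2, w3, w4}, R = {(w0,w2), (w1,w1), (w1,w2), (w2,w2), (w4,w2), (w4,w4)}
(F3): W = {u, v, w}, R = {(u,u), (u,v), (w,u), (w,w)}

The schema corresponds to a generalized confluence (Geach) condition: ∀x ∀y (xRy → ∃w (yRw ∧ xRw)).
(F1): fails — w0Rw1 but no w with w1Rw and w0Rw.
(F2): ✓.
(F3): fails — uRv but no t with vRt and uRt.
Valid on: (F2).

(F2)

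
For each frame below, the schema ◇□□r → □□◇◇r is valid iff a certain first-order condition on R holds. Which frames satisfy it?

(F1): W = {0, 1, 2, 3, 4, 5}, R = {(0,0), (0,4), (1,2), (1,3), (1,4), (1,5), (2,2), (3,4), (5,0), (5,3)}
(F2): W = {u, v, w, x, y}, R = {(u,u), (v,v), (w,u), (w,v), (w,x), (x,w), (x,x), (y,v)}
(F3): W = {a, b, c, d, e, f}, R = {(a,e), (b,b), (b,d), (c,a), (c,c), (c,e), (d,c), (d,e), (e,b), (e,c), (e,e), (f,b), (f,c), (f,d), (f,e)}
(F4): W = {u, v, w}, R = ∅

(F3), (F4)

Frame correspondent (Sahlqvist): ∀x ∀y ∀z ((xRy ∧ xR²z) → ∃w (yR²w ∧ zR²w)) — i.e. a generalized confluence (Geach) condition.
(F1): fails — 0R0, 0R²4 but no w with 0R²w and 4R²w.
(F2): fails — wRu, wR²v but no t with uR²t and vR²t.
(F3): ✓.
(F4): ✓.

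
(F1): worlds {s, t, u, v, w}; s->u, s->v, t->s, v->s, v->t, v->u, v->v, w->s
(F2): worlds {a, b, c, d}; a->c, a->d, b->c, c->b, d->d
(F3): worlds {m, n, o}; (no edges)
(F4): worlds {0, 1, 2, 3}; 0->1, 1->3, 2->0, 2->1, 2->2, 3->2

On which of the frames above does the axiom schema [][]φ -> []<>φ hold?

This is the axiom for a generalized confluence (Geach) condition; its first-order frame correspondent is forall x forall z (xRz -> exists w (x R^2 w & zRw)).
(F1): fails — sRu but no w* with sR²w* and uRw*.
(F2): ✓.
(F3): ✓.
(F4): ✓.

(F2), (F3), (F4)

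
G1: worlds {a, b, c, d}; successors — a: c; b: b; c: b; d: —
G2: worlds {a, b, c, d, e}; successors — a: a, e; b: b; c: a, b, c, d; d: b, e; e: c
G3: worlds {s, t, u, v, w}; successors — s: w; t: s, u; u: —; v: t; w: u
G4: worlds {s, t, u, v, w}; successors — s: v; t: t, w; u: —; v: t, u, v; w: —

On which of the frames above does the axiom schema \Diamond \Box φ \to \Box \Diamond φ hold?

G1

Frame correspondent (Sahlqvist): \forall x \forall y \forall z (Rxy \wedge Rxz \to \exists w (Ryw \wedge Rzw)) — i.e. convergence.
G1: condition met.
G2: fails — Rae and Raa but e and a have no common successor.
G3: fails — Rts and Rtu but s and u have no common successor.
G4: fails — Rtw and Rtw but w and w have no common successor.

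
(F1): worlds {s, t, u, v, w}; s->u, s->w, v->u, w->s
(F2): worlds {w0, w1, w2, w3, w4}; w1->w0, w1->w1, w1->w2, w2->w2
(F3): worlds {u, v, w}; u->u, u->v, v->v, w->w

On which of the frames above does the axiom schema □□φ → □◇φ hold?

Frame correspondent (Sahlqvist): ∀x ∀z (xRz → ∃w (xR²w ∧ zRw)) — i.e. a generalized confluence (Geach) condition.
(F1): fails — sRu but no w* with sR²w* and uRw*.
(F2): fails — w1Rw0 but no w with w1R²w and w0Rw.
(F3): holds.

(F3)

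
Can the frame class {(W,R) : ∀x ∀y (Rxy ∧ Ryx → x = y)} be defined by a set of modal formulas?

Modal frame validity is preserved under surjective bounded morphisms.
The 8-cycle (worlds s,t,u,v,w,x,y,z with s→t→u→v→w→x→y→z→s) is antisymmetric. Sending even-indexed worlds to a and odd-indexed worlds to b is a surjective bounded morphism onto the two-world frame with a↔b, which is not antisymmetric.
Hence antisymmetry is not modally definable.

No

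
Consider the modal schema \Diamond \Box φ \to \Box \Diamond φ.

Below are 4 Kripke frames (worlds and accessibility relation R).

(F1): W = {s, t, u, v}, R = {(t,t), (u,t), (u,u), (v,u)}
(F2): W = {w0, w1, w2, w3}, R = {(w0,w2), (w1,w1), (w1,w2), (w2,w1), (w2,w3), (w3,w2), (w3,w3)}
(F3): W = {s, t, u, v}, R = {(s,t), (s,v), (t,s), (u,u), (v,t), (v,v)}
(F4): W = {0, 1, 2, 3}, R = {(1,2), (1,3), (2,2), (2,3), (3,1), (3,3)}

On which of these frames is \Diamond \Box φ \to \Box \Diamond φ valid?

(F1), (F2), (F4)

Frame correspondent (Sahlqvist): \forall x \forall y \forall z (Rxy \wedge Rxz \to \exists w (Ryw \wedge Rzw)) — i.e. convergence.
(F1): ✓.
(F2): ✓.
(F3): fails — Rsv and Rst but v and t have no common successor.
(F4): ✓.
Valid on: (F1), (F2), (F4).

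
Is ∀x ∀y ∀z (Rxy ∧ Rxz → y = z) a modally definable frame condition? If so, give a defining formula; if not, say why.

The condition is partial functionality. A defining modal formula is ◇r → □r.
Suppose ◇r→□r is valid. Take Rxy, Rxz and set V(r)={y}. Then ◇r at x, so □r at x, so r at z, i.e. z=y.

Definable; ◇r → □r defines it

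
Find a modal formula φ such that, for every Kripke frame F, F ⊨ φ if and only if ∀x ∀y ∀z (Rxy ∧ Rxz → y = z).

The condition is partial functionality. The CD schema ◇q → □q defines it.
Suppose ◇q→□q is valid. Take Rxy, Rxz and set V(q)={y}. Then ◇q at x, so □q at x, so q at z, i.e. z=y.

◇q → □q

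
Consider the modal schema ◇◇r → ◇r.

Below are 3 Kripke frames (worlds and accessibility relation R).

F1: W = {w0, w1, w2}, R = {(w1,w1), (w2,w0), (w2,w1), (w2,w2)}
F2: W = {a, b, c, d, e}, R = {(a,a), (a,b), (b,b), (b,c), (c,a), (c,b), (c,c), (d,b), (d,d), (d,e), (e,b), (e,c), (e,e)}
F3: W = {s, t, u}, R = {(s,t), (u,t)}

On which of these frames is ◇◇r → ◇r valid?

F1, F3

The schema corresponds to transitivity: ∀x ∀y ∀z (Rxy ∧ Ryz → Rxz).
F1: ✓.
F2: fails — Rbc and Rca but not Rba.
F3: ✓.
Valid on: F1, F3.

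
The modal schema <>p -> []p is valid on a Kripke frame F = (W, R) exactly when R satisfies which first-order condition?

Suppose ◇p→□p is valid. Take Rxy, Rxz and set V(p)={y}. Then ◇p at x, so □p at x, so p at z, i.e. z=y.

partial functionality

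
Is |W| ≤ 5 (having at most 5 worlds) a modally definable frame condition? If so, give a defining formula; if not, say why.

If a class were modally definable it would be closed under disjoint unions (Goldblatt–Thomason).
Any modal formula valid on each of 6 disjoint one-world frames is valid on their disjoint union (validity is preserved under disjoint unions). Each one-world frame has |W|=1≤5, but the union has |W|=6.
Hence having at most 5 worlds is not modally definable.

No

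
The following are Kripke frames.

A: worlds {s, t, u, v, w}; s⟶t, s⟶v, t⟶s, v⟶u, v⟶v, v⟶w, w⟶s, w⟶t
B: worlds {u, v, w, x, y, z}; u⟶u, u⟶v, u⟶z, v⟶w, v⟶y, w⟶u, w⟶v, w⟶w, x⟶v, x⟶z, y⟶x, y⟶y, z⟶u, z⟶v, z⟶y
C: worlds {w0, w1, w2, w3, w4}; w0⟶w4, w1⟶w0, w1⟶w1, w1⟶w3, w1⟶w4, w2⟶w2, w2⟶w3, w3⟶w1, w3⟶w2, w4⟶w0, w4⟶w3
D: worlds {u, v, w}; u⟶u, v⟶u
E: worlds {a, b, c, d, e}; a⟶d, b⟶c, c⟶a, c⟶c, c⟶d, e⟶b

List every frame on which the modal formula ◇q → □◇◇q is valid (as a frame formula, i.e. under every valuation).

The schema corresponds to a generalized confluence (Geach) condition: ∀x ∀y ∀z ((xRy ∧ xRz) → ∃w (y = w ∧ zR²w)).
A: fails — vRu, vRu but no w* with u=w* and uR²w*.
B: fails — uRz, uRv but no t with z=t and vR²t.
C: fails — w1Rw0, w1Rw4 but no w with w0=w and w4R²w.
D: holds.
E: fails — aRd, aRd but no w with d=w and dR²w.
Valid on: D.

D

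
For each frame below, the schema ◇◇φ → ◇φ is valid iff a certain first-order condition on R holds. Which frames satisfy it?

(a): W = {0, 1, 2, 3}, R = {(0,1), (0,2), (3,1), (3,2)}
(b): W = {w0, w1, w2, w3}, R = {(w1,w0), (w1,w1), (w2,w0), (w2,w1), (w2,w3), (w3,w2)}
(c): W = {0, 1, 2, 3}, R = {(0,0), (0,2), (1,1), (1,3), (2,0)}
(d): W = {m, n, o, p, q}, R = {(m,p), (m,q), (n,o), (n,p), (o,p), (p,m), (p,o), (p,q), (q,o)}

(a)

This is the axiom for transitivity; its first-order frame correspondent is ∀x ∀y ∀z (Rxy ∧ Ryz → Rxz).
(a): holds.
(b): fails — Rw3w2 and Rw2w1 but not Rw3w1.
(c): fails — R20 and R02 but not R22.
(d): fails — Rop and Rpm but not Rom.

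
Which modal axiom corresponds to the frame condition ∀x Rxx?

□ψ → ψ

The condition is reflexivity. The T schema □ψ → ψ defines it.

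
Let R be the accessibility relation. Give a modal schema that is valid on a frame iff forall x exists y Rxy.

□q → ◇q

A defining formula is □q → ◇q (the D axiom).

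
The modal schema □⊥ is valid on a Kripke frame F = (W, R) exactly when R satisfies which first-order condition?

□⊥ is valid iff no world has any successor (otherwise □⊥ fails at any world with one).

Emptiness of R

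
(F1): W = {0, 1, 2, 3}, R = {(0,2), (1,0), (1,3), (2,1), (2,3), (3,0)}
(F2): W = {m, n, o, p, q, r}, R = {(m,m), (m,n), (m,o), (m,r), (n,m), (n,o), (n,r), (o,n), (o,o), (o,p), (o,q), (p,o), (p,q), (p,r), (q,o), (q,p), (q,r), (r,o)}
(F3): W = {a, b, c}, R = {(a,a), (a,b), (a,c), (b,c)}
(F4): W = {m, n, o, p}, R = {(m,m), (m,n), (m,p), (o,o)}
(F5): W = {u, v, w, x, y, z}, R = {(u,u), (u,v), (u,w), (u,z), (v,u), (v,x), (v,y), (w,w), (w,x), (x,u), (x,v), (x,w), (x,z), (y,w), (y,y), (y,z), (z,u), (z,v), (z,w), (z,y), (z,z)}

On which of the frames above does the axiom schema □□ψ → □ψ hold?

This is the axiom for density; its first-order frame correspondent is ∀x ∀y (Rxy → ∃z (Rxz ∧ Rzy)).
(F1): fails — R02 but no z with R0z and Rz2.
(F2): holds.
(F3): fails — Rbc but no z with Rbz and Rzc.
(F4): holds.
(F5): fails — Rvx but no t with Rvt and Rtx.

(F2), (F4)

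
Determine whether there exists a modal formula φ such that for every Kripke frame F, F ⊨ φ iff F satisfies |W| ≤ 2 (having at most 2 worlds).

Not modally definable

Modal frame validity is preserved under disjoint unions.
Any modal formula valid on each of 3 disjoint one-world frames is valid on their disjoint union (validity is preserved under disjoint unions). Each one-world frame has |W|=1≤2, but the union has |W|=3.
Hence having at most 2 worlds is not modally definable.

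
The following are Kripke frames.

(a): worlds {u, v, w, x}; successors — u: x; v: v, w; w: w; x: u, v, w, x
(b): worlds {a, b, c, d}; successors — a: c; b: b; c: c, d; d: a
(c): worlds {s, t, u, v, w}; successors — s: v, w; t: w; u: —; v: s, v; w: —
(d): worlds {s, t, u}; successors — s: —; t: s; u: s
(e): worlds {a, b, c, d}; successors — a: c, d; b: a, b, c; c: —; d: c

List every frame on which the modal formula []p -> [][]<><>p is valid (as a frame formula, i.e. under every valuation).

The schema corresponds to a generalized confluence (Geach) condition: forall x forall z (x R^2 z -> exists w (xRw & z R^2 w)).
(a): fails — uR²v but no t with uRt and vR²t.
(b): condition met.
(c): fails — vR²w but no w* with vRw* and wR²w*.
(d): condition met.
(e): fails — aR²c but no w with aRw and cR²w.

(b), (d)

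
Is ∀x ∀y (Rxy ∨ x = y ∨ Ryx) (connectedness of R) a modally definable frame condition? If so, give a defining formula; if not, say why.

No

If a class were modally definable it would be closed under disjoint unions (Goldblatt–Thomason).
Take 2 disjoint single-world reflexive frames: each is trivially connected, but their disjoint union has 2 worlds with no edge between distinct components, so it is not connected.
So no modal formula (or set of formulas) defines exactly the connected frames.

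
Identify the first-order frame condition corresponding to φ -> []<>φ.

Symmetry

Suppose φ→□◇φ is valid. Take Rxy and set V(φ)={x}. Then φ at x, so □◇φ at x, so ◇φ at y, so some z with Ryz has φ; z=x, i.e. Ryx.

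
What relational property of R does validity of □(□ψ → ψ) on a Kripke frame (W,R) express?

Suppose □(□ψ→ψ) is valid. Take Rxy and set V(ψ)={w : Ryw}. Then at y, □ψ holds; since □(□ψ→ψ) at x, □ψ→ψ at y, so ψ at y, i.e. Ryy.
The converse is a direct semantic check.
Frame condition: ∀x ∀y (Rxy → Ryy).

shift-reflexivity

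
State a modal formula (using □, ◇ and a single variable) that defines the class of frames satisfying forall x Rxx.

This is reflexivity; the standard corresponding axiom is T: □s → s.

□s → s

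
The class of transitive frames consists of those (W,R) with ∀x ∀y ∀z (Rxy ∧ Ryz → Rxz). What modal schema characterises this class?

This is transitivity; the standard corresponding axiom is 4: □r → □□r.

□r → □□r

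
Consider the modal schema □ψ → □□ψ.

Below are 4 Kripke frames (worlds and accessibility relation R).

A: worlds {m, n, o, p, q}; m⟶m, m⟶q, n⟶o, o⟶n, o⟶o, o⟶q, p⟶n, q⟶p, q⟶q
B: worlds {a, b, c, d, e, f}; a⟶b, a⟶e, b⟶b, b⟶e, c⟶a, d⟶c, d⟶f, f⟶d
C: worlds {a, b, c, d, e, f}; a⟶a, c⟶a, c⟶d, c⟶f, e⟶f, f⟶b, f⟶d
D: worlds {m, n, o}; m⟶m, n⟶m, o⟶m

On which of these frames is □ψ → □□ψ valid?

D

The schema corresponds to transitivity: ∀x ∀y ∀z (Rxy ∧ Ryz → Rxz).
A: fails — Rpn and Rno but not Rpo.
B: fails — Rdc and Rca but not Rda.
C: fails — Rcf and Rfb but not Rcb.
D: ✓.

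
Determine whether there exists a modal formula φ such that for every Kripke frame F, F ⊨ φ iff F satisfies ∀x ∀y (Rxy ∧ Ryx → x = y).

Not modally definable

Modal frame validity is preserved under surjective bounded morphisms.
The 4-cycle (worlds 0,1,2,3 with 0→1→2→3→0) is antisymmetric. Sending even-indexed worlds to a and odd-indexed worlds to b is a surjective bounded morphism onto the two-world frame with a↔b, which is not antisymmetric.
So no modal formula (or set of formulas) defines exactly the antisymmetric frames.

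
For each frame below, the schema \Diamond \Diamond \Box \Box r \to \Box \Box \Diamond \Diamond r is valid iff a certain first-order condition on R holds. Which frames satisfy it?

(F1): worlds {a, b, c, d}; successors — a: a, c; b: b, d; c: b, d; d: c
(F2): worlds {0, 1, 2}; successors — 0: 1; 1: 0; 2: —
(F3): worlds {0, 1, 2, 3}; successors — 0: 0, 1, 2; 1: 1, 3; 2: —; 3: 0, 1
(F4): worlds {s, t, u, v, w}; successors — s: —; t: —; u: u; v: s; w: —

This is the axiom for a generalized confluence (Geach) condition; its first-order frame correspondent is \forall x \forall y \forall z ((x R^2 y \wedge x R^2 z) \to \exists w (y R^2 w \wedge z R^2 w)).
(F1): satisfies the condition.
(F2): satisfies the condition.
(F3): fails — 0R²0, 0R²2 but no w with 0R²w and 2R²w.
(F4): satisfies the condition.

(F1), (F2), (F4)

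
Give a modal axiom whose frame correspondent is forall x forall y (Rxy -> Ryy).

□(□ψ → ψ)

This is shift-reflexivity; the standard corresponding axiom is T□: □(□ψ → ψ).
Suppose □(□ψ→ψ) is valid. Take Rxy and set V(ψ)={w : Ryw}. Then at y, □ψ holds; since □(□ψ→ψ) at x, □ψ→ψ at y, so ψ at y, i.e. Ryy.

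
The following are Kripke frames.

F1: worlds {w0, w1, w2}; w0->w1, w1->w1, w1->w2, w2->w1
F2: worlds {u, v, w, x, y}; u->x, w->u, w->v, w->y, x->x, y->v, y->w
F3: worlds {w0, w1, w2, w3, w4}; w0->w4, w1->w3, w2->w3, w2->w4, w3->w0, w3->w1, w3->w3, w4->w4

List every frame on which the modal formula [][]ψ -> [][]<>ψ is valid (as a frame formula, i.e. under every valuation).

The schema corresponds to a generalized confluence (Geach) condition: forall x forall z (x R^2 z -> exists w (x R^2 w & zRw)).
F1: holds.
F2: fails — wR²v but no t with wR²t and vRt.
F3: fails — w1R²w0 but no w with w1R²w and w0Rw.

F1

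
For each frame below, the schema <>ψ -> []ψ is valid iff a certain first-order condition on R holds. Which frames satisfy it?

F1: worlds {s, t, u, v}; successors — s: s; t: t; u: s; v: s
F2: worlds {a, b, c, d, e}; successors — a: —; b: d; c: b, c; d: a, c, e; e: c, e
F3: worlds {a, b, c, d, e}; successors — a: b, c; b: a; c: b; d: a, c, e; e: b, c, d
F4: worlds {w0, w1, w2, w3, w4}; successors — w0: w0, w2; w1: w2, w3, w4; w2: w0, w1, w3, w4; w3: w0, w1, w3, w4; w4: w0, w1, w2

F1

The schema corresponds to partial functionality: forall x forall y forall z (Rxy & Rxz -> y = z).
F1: holds.
F2: fails — c sees both b and c.
F3: fails — a sees both b and c.
F4: fails — w0 sees both w0 and w2.
Valid on: F1.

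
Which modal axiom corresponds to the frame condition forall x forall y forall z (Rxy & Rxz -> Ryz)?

This is the Euclidean property; the standard corresponding axiom is 5: ◇p → □◇p.
Suppose ◇p→□◇p is valid. Take Rxy, Rxz and set V(p)={y}. Then ◇p at x, so □◇p at x, so ◇p at z, so some w with Rzw has p; w=y, i.e. Rzy. By symmetry of the argument, Ryz.

◇p → □◇p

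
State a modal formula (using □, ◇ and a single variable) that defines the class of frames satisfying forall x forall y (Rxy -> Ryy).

A defining formula is □(□r → r) (the T□ axiom).

□(□r → r)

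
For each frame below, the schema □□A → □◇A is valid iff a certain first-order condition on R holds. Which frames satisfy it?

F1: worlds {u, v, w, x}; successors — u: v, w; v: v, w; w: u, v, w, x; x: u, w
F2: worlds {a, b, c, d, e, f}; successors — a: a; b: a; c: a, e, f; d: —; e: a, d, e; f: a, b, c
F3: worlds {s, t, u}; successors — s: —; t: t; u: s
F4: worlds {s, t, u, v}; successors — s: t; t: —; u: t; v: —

Frame correspondent (Sahlqvist): ∀x ∀z (xRz → ∃w (xR²w ∧ zRw)) — i.e. a generalized confluence (Geach) condition.
F1: holds.
F2: fails — eRd but no w with eR²w and dRw.
F3: fails — uRs but no w with uR²w and sRw.
F4: fails — sRt but no w with sR²w and tRw.

F1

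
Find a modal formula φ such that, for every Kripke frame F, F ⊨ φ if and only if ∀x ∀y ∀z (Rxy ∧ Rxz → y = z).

◇p → □p

The condition is partial functionality. The CD schema ◇p → □p defines it.
Suppose ◇p→□p is valid. Take Rxy, Rxz and set V(p)={y}. Then ◇p at x, so □p at x, so p at z, i.e. z=y.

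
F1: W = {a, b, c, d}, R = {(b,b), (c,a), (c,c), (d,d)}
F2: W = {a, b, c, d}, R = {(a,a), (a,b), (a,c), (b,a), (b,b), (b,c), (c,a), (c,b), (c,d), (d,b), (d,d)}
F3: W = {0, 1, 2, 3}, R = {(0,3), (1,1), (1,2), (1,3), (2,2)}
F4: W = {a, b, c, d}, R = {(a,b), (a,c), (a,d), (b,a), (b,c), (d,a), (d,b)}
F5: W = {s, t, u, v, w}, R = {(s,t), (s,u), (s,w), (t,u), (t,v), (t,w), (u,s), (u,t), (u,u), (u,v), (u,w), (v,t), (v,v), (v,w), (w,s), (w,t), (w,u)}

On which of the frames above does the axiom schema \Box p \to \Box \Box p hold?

Frame correspondent (Sahlqvist): \forall x \forall y \forall z (Rxy \wedge Ryz \to Rxz) — i.e. transitivity.
F1: holds.
F2: fails — Rbc and Rcd but not Rbd.
F3: holds.
F4: fails — Rab and Rba but not Raa.
F5: fails — Rwt and Rtv but not Rwv.

F1, F3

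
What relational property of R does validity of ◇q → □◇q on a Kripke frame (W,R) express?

the Euclidean property

This is the 5 axiom.
It corresponds to the Euclidean property: ∀x ∀y ∀z (Rxy ∧ Rxz → Ryz).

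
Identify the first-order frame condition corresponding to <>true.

seriality

◇⊤ holds at w iff w has a successor, so frame-validity of ◇⊤ is exactly seriality. Equivalently via □q → ◇q:
Suppose □q→◇q is valid. At any x set V(q)=W. Then □q at x, so ◇q at x, so x has a successor.
The converse is a direct semantic check.
Frame condition: forall x exists y Rxy.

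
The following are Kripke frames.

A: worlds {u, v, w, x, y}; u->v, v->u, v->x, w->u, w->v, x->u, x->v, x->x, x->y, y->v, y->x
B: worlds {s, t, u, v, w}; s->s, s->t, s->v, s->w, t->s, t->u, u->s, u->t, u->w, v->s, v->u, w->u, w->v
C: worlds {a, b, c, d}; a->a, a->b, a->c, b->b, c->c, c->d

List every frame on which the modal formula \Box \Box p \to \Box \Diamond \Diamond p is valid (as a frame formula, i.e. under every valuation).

The schema corresponds to a generalized confluence (Geach) condition: \forall x \forall z (xRz \to \exists w (x R^2 w \wedge z R^2 w)).
A: ✓.
B: ✓.
C: fails — cRd but no w with cR²w and dR²w.

A, B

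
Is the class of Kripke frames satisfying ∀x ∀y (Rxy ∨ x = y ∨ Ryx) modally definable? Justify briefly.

Modal frame validity is preserved under disjoint unions.
Take 4 disjoint single-world reflexive frames: each is trivially connected, but their disjoint union has 4 worlds with no edge between distinct components, so it is not connected.
Hence connectedness of R is not modally definable.

Not definable by any modal formula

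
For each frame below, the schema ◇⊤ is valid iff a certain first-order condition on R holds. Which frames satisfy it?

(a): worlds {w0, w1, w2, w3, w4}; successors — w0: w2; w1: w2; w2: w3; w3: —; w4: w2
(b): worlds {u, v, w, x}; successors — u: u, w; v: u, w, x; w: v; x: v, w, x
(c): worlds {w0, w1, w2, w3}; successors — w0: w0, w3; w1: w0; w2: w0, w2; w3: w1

The schema corresponds to seriality: ∀x ∃y Rxy.
(a): fails — world w3 has no successor.
(b): holds.
(c): holds.
Valid on: (b), (c).

(b), (c)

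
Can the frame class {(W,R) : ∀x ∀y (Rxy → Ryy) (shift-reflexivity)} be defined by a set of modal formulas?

The condition is shift-reflexivity. A defining modal formula is □(□p → p).
Suppose □(□p→p) is valid. Take Rxy and set V(p)={w : Ryw}. Then at y, □p holds; since □(□p→p) at x, □p→p at y, so p at y, i.e. Ryy.

Yes — defined by □(□p → p)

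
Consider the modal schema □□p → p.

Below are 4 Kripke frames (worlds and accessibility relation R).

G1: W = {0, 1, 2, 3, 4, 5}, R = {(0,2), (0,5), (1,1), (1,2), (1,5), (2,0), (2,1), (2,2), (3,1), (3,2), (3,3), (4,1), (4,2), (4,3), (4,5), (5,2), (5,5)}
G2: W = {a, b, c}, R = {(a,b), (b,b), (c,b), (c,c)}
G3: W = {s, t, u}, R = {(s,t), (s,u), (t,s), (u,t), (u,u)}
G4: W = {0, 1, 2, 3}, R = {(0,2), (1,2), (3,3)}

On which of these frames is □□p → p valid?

This is the axiom for a generalized confluence (Geach) condition; its first-order frame correspondent is ∀x ∃w (xR²w ∧ x = w).
G1: fails — at 4 but no w with 4R²w and 4=w.
G2: fails — at a but no w with aR²w and a=w.
G3: ✓.
G4: fails — at 0 but no w with 0R²w and 0=w.

G3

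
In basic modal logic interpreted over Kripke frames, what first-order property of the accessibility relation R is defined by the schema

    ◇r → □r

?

partial functionality

Suppose ◇r→□r is valid. Take Rxy, Rxz and set V(r)={y}. Then ◇r at x, so □r at x, so r at z, i.e. z=y.
Conversely, on a frame with partial functionality the schema holds at every world under every valuation.
So the correspondent is partial functionality.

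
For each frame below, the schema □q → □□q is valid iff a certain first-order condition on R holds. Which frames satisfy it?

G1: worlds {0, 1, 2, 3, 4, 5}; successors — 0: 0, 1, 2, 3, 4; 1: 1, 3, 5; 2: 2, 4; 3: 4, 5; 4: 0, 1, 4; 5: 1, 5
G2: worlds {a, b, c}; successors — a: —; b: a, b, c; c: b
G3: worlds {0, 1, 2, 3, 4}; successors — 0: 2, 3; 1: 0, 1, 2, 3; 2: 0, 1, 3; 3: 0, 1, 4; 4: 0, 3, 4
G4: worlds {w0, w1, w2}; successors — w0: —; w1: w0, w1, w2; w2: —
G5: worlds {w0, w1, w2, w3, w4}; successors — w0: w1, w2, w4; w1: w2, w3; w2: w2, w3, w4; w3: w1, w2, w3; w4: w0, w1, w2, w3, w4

G4

Frame correspondent (Sahlqvist): ∀x ∀y ∀z (Rxy ∧ Ryz → Rxz) — i.e. transitivity.
G1: fails — R34 and R40 but not R30.
G2: fails — Rcb and Rba but not Rca.
G3: fails — R34 and R43 but not R33.
G4: condition met.
G5: fails — Rw1w2 and Rw2w4 but not Rw1w4.
Valid on: G4.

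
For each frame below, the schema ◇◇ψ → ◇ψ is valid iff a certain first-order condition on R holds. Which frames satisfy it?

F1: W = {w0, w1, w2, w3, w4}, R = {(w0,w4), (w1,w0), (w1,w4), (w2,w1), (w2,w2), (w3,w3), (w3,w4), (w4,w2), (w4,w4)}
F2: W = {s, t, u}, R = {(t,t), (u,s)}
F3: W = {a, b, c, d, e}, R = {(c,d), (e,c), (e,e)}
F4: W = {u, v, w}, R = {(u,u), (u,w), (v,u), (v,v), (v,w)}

F2, F4

Frame correspondent (Sahlqvist): ∀x ∀y ∀z (Rxy ∧ Ryz → Rxz) — i.e. transitivity.
F1: fails — Rw0w4 and Rw4w2 but not Rw0w2.
F2: holds.
F3: fails — Rec and Rcd but not Red.
F4: holds.
Valid on: F2, F4.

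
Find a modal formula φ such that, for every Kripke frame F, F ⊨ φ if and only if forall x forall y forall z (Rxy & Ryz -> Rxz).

A defining formula is □p → □□p (the 4 axiom).
Suppose □p→□□p is valid. Take Rxy, Ryz and set V(p)={w : Rxw}. Then □p at x, so □□p at x, so □p at y, so p at z, i.e. Rxz.

□p → □□p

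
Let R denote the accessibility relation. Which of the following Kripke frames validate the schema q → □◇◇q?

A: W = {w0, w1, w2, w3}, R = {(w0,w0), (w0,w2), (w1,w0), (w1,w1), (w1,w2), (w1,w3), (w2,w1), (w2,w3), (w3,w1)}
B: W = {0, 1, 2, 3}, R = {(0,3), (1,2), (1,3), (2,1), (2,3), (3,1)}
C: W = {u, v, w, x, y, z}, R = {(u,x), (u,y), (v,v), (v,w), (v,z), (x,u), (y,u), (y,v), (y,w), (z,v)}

A

This is the axiom for a generalized confluence (Geach) condition; its first-order frame correspondent is ∀x ∀z (xRz → ∃w (x = w ∧ zR²w)).
A: ✓.
B: fails — 0R3 but no w with 0=w and 3R²w.
C: fails — uRx but no t with u=t and xR²t.
Valid on: A.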